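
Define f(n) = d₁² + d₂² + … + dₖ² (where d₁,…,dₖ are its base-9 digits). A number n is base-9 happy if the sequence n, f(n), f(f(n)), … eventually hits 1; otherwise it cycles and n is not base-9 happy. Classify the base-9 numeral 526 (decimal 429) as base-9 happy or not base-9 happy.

429 = (5,2,6)_9 → 5² + 2² + 6² = 65
65 = (7,2)_9 → 7² + 2² = 53
53 = (5,8)_9 → 5² + 8² = 89
89 = (1,0,8)_9 → 1² + 0² + 8² = 65  — 65 already seen; the sequence cycles without reaching 1.

not base-9 happy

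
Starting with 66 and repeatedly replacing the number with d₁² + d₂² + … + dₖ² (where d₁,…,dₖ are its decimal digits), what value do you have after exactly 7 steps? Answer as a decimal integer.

66 → 72
72 → 53
53 → 34
34 → 25
25 → 29
29 → 85
85 → 89

89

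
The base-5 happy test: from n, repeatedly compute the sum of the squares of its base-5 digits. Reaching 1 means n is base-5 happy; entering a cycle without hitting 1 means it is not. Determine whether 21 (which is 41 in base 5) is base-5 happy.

21 = (4,1)_5 → 4² + 1² = 16 + 1 = 17
17 = (3,2)_5 → 3² + 2² = 9 + 4 = 13
13 = (2,3)_5 → 2² + 3² = 4 + 9 = 13  — 13 already seen; the sequence cycles without reaching 1.

not base-5 happy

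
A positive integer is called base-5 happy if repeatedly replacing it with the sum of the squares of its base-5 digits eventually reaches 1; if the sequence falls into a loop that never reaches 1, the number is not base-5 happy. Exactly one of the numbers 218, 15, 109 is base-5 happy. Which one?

218: 218 → 28 → 10 → 4 → 16 → 10  — repeats 10 (not base-5 happy)
15: 15 → 9 → 17 → 13 → 13  — repeats 13 (not base-5 happy)
109: 109 → 33 → 11 → 5 → 1  — reaches 1 (base-5 happy)

109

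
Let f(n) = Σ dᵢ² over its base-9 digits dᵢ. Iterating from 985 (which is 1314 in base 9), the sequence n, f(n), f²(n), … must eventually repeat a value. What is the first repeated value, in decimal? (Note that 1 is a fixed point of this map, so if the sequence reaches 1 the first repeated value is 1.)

985 = (1,3,1,4)_9 → 27
27 = (3,0)_9 → 9
9 = (1,0)_9 → 1  — reached the fixed point 1.
1 → 1, so 1 is the first repeated value.

1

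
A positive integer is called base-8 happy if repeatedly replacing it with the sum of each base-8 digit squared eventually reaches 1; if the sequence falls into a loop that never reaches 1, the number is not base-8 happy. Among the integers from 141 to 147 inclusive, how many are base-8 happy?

141: 141 → 30 → 45 → 50 → 40 → 25 → 10 → 5 → 25  (repeats 25)
142: 142 → 41 → 26 → 13 → 26  (repeats 26)
143: 143 → 54 → 72 → 2 → 4 → 16 → 4  (repeats 4)
144: 144 → 8 → 1  (reaches 1)
145: 145 → 9 → 2 → 4 → 16 → 4  (repeats 4)
146: 146 → 12 → 17 → 5 → 25 → 10 → 5  (repeats 5)
147: 147 → 17 → 5 → 25 → 10 → 5  (repeats 5)
base-8 happy: 144

1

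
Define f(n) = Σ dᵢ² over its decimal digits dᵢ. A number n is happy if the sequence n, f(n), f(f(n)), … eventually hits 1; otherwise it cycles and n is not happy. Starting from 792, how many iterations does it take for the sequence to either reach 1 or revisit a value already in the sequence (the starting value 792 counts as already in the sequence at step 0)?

792 → 7² + 9² + 2² = 49 + 81 + 4 = 134
134 → 1² + 3² + 4² = 1 + 9 + 16 = 26
26 → 2² + 6² = 4 + 36 = 40
40 → 4² + 0² = 16 + 0 = 16
16 → 1² + 6² = 1 + 36 = 37
37 → 3² + 7² = 9 + 49 = 58
58 → 5² + 8² = 25 + 64 = 89
89 → 8² + 9² = 64 + 81 = 145
145 → 1² + 4² + 5² = 1 + 16 + 25 = 42
42 → 4² + 2² = 16 + 4 = 20
20 → 2² + 0² = 4 + 0 = 4
4 → 4² = 16  — 16 repeats.
That took 12 steps.

12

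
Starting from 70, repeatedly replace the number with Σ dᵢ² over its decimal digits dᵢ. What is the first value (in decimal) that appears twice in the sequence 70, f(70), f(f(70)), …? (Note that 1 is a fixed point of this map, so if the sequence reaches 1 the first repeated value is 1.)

70 → 49
49 → 97
97 → 130
130 → 10
10 → 1  — reached the fixed point 1.
1 → 1, so 1 is the first repeated value.

1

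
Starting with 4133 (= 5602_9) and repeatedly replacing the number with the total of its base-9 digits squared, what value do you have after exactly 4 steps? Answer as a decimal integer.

4133 = (5,6,0,2)_9 → 65
65 = (7,2)_9 → 53
53 = (5,8)_9 → 89
89 = (1,0,8)_9 → 65

65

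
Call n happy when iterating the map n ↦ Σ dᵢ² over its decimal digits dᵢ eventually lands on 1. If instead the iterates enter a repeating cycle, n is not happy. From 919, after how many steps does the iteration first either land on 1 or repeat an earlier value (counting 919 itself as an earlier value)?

919 → 9² + 1² + 9² = 163
163 → 1² + 6² + 3² = 46
46 → 4² + 6² = 52
52 → 5² + 2² = 29
29 → 2² + 9² = 85
85 → 8² + 5² = 89
89 → 8² + 9² = 145
145 → 1² + 4² + 5² = 42
42 → 4² + 2² = 20
20 → 2² + 0² = 4
4 → 4² = 16
16 → 1² + 6² = 37
37 → 3² + 7² = 58
58 → 5² + 8² = 89  — 89 repeats.
That took 14 steps.

14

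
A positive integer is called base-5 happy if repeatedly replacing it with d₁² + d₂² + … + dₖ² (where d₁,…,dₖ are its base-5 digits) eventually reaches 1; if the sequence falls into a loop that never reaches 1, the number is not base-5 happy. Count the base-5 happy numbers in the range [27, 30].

1

27: 27 → 5 → 1  (reaches 1)
28: 28 → 10 → 4 → 16 → 10  (repeats 10)
29: 29 → 17 → 13 → 13  (repeats 13)
30: 30 → 2 → 4 → 16 → 10 → 4  (repeats 4)
base-5 happy: 27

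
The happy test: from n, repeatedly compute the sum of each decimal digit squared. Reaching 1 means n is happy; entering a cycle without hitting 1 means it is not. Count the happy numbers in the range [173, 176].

173: 173 → 59 → 106 → 37 → 58 → 89 → 145 → 42 → 20 → 4 → 16 → 37  (repeats 37)
174: 174 → 66 → 72 → 53 → 34 → 25 → 29 → 85 → 89 → 145 → 42 → 20 → 4 → 16 → 37 → 58 → 89  (repeats 89)
175: 175 → 75 → 74 → 65 → 61 → 37 → 58 → 89 → 145 → 42 → 20 → 4 → 16 → 37  (repeats 37)
176: 176 → 86 → 100 → 1  (reaches 1)
happy: 176

1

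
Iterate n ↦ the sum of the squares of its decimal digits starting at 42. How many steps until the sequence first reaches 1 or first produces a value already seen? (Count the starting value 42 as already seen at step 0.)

42 → 4² + 2² = 20
20 → 2² + 0² = 4
4 → 4² = 16
16 → 1² + 6² = 37
37 → 3² + 7² = 58
58 → 5² + 8² = 89
89 → 8² + 9² = 145
145 → 1² + 4² + 5² = 42  — 42 repeats.
That took 8 steps.

8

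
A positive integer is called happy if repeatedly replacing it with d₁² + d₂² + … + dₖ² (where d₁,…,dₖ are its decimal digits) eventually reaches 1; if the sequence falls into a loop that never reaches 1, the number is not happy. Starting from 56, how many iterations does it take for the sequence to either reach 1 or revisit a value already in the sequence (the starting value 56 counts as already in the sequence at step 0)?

56 → 5² + 6² = 25 + 36 = 61
61 → 6² + 1² = 36 + 1 = 37
37 → 3² + 7² = 9 + 49 = 58
58 → 5² + 8² = 25 + 64 = 89
89 → 8² + 9² = 64 + 81 = 145
145 → 1² + 4² + 5² = 1 + 16 + 25 = 42
42 → 4² + 2² = 16 + 4 = 20
20 → 2² + 0² = 4 + 0 = 4
4 → 4² = 16
16 → 1² + 6² = 1 + 36 = 37  — 37 repeats.
That took 10 steps.

10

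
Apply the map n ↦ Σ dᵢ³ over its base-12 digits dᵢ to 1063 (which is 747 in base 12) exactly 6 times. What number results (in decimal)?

1029

1063 = (7,4,7)_12 → 7³ + 4³ + 7³ = 750
750 = (5,2,6)_12 → 5³ + 2³ + 6³ = 349
349 = (2,5,1)_12 → 2³ + 5³ + 1³ = 134
134 = (11,2)_12 → 11³ + 2³ = 1339
1339 = (9,3,7)_12 → 9³ + 3³ + 7³ = 1099
1099 = (7,7,7)_12 → 7³ + 7³ + 7³ = 1029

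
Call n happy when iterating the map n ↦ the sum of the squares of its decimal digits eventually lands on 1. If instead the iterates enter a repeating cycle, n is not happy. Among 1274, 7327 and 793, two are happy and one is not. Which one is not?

7327

1274: 1274 → 70 → 49 → 97 → 130 → 10 → 1  — reaches 1 (happy)
7327: 7327 → 111 → 3 → 9 → 81 → 65 → 61 → 37 → 58 → 89 → 145 → 42 → 20 → 4 → 16 → 37  — repeats 37 (not happy)
793: 793 → 139 → 91 → 82 → 68 → 100 → 1  — reaches 1 (happy)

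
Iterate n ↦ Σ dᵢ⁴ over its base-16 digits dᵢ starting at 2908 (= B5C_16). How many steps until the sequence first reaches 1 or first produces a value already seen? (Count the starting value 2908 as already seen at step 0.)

2908 = (11,5,12)_16 → 11⁴ + 5⁴ + 12⁴ = 36002
36002 = (8,12,10,2)_16 → 8⁴ + 12⁴ + 10⁴ + 2⁴ = 34848
34848 = (8,8,2,0)_16 → 8⁴ + 8⁴ + 2⁴ + 0⁴ = 8208
8208 = (2,0,1,0)_16 → 2⁴ + 0⁴ + 1⁴ + 0⁴ = 17
17 = (1,1)_16 → 1⁴ + 1⁴ = 2
2 = (2)_16 → 2⁴ = 16
16 = (1,0)_16 → 1⁴ + 0⁴ = 1  — reached 1.
That took 7 steps.

7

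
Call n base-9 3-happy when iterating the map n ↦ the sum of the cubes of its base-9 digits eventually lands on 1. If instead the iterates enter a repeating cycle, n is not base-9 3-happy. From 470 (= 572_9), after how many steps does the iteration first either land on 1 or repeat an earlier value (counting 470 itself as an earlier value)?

470 = (5,7,2)_9 → 5³ + 7³ + 2³ = 125 + 343 + 8 = 476
476 = (5,7,8)_9 → 5³ + 7³ + 8³ = 125 + 343 + 512 = 980
980 = (1,3,0,8)_9 → 1³ + 3³ + 0³ + 8³ = 1 + 27 + 0 + 512 = 540
540 = (6,6,0)_9 → 6³ + 6³ + 0³ = 216 + 216 + 0 = 432
432 = (5,3,0)_9 → 5³ + 3³ + 0³ = 125 + 27 + 0 = 152
152 = (1,7,8)_9 → 1³ + 7³ + 8³ = 1 + 343 + 512 = 856
856 = (1,1,5,1)_9 → 1³ + 1³ + 5³ + 1³ = 1 + 1 + 125 + 1 = 128
128 = (1,5,2)_9 → 1³ + 5³ + 2³ = 1 + 125 + 8 = 134
134 = (1,5,8)_9 → 1³ + 5³ + 8³ = 1 + 125 + 512 = 638
638 = (7,7,8)_9 → 7³ + 7³ + 8³ = 343 + 343 + 512 = 1198
1198 = (1,5,7,1)_9 → 1³ + 5³ + 7³ + 1³ = 1 + 125 + 343 + 1 = 470  — 470 repeats.
That took 11 steps.

11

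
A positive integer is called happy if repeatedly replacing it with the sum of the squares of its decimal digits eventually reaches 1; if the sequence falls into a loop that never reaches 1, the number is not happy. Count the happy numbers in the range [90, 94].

2

90: 90 → 81 → 65 → 61 → 37 → 58 → 89 → 145 → 42 → 20 → 4 → 16 → 37  — not happy
91: 91 → 82 → 68 → 100 → 1  — happy
92: 92 → 85 → 89 → 145 → 42 → 20 → 4 → 16 → 37 → 58 → 89  — not happy
93: 93 → 90 → 81 → 65 → 61 → 37 → 58 → 89 → 145 → 42 → 20 → 4 → 16 → 37  — not happy
94: 94 → 97 → 130 → 10 → 1  — happy
happy: 91, 94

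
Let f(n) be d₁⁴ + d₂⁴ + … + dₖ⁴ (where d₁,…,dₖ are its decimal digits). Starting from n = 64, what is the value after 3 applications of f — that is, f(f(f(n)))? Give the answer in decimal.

64 → 6⁴ + 4⁴ = 1296 + 256 = 1552
1552 → 1⁴ + 5⁴ + 5⁴ + 2⁴ = 1 + 625 + 625 + 16 = 1267
1267 → 1⁴ + 2⁴ + 6⁴ + 7⁴ = 1 + 16 + 1296 + 2401 = 3714

3714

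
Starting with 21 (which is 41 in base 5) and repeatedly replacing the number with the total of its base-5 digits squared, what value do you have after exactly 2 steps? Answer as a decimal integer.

13

21 = (4,1)_5 → 4² + 1² = 17
17 = (3,2)_5 → 3² + 2² = 13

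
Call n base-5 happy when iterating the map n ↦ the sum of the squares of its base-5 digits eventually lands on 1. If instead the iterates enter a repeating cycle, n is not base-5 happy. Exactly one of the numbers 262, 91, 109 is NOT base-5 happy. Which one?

262: 262 → 12 → 8 → 10 → 4 → 16 → 10  — repeats 10 (not base-5 happy)
91: 91 → 19 → 25 → 1  — reaches 1 (base-5 happy)
109: 109 → 33 → 11 → 5 → 1  — reaches 1 (base-5 happy)

262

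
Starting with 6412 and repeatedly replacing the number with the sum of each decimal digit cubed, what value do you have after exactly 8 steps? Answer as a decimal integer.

6412 → 289
289 → 1249
1249 → 802
802 → 520
520 → 133
133 → 55
55 → 250
250 → 133

133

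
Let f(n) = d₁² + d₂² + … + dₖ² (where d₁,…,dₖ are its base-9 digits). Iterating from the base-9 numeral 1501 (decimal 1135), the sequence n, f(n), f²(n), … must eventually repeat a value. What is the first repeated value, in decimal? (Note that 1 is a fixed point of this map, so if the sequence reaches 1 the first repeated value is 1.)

1135 = (1,5,0,1)_9 → 27
27 = (3,0)_9 → 9
9 = (1,0)_9 → 1  — reached the fixed point 1.
1 → 1, so 1 is the first repeated value.

1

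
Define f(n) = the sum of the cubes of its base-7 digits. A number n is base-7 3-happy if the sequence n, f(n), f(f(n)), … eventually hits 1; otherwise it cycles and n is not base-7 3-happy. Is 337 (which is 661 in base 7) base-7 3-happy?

base-7 3-happy

337 = (6,6,1)_7 → 6³ + 6³ + 1³ = 216 + 216 + 1 = 433
433 = (1,1,5,6)_7 → 1³ + 1³ + 5³ + 6³ = 1 + 1 + 125 + 216 = 343
343 = (1,0,0,0)_7 → 1³ + 0³ + 0³ + 0³ = 1 + 0 + 0 + 0 = 1  — reached 1.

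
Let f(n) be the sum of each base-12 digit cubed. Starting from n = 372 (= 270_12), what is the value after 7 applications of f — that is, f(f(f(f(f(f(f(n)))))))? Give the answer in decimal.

372 = (2,7,0)_12 → 2³ + 7³ + 0³ = 351
351 = (2,5,3)_12 → 2³ + 5³ + 3³ = 160
160 = (1,1,4)_12 → 1³ + 1³ + 4³ = 66
66 = (5,6)_12 → 5³ + 6³ = 341
341 = (2,4,5)_12 → 2³ + 4³ + 5³ = 197
197 = (1,4,5)_12 → 1³ + 4³ + 5³ = 190
190 = (1,3,10)_12 → 1³ + 3³ + 10³ = 1028

1028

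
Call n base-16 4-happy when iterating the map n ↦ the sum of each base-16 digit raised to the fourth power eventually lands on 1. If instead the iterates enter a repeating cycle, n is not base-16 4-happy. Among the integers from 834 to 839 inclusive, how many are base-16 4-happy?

834: 834 → 353 → 1298 → 642 → 4128 → 17 → 2 → 16 → 1  — base-16 4-happy
835: 835 → 418 → 10017 → 2434 → 10673 → 21219 → 39138 → 49089 → 86003 → 101588 → 53650 → 35139 → 10994 → 60657 → 109778 → 59314 → 55474 → 47314 → 47314  — not base-16 4-happy
836: 836 → 593 → 642 → 4128 → 17 → 2 → 16 → 1  — base-16 4-happy
837: 837 → 962 → 20833 → 1923 → 6578 → 21219 → 39138 → 49089 → 86003 → 101588 → 53650 → 35139 → 10994 → 60657 → 109778 → 59314 → 55474 → 47314 → 47314  — not base-16 4-happy
838: 838 → 1633 → 2593 → 10017 → 2434 → 10673 → 21219 → 39138 → 49089 → 86003 → 101588 → 53650 → 35139 → 10994 → 60657 → 109778 → 59314 → 55474 → 47314 → 47314  — not base-16 4-happy
839: 839 → 2738 → 24657 → 1922 → 6513 → 8964 → 353 → 1298 → 642 → 4128 → 17 → 2 → 16 → 1  — base-16 4-happy
base-16 4-happy: 834, 836, 839

3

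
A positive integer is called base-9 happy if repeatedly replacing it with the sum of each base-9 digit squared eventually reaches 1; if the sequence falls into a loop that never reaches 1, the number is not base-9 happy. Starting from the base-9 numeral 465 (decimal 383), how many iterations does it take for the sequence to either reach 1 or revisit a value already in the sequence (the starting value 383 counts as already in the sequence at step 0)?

5

383 = (4,6,5)_9 → 4² + 6² + 5² = 16 + 36 + 25 = 77
77 = (8,5)_9 → 8² + 5² = 64 + 25 = 89
89 = (1,0,8)_9 → 1² + 0² + 8² = 1 + 0 + 64 = 65
65 = (7,2)_9 → 7² + 2² = 49 + 4 = 53
53 = (5,8)_9 → 5² + 8² = 25 + 64 = 89  — 89 repeats.
That took 5 steps.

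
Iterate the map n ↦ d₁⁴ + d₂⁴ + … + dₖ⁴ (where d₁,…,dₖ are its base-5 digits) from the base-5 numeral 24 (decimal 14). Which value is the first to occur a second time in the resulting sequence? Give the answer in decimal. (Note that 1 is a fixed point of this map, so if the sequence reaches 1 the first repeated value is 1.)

528

14 = (2,4)_5 → 2⁴ + 4⁴ = 272
272 = (2,0,4,2)_5 → 2⁴ + 0⁴ + 4⁴ + 2⁴ = 288
288 = (2,1,2,3)_5 → 2⁴ + 1⁴ + 2⁴ + 3⁴ = 114
114 = (4,2,4)_5 → 4⁴ + 2⁴ + 4⁴ = 528
528 = (4,1,0,3)_5 → 4⁴ + 1⁴ + 0⁴ + 3⁴ = 338
338 = (2,3,2,3)_5 → 2⁴ + 3⁴ + 2⁴ + 3⁴ = 194
194 = (1,2,3,4)_5 → 1⁴ + 2⁴ + 3⁴ + 4⁴ = 354
354 = (2,4,0,4)_5 → 2⁴ + 4⁴ + 0⁴ + 4⁴ = 528  — 528 already appeared earlier.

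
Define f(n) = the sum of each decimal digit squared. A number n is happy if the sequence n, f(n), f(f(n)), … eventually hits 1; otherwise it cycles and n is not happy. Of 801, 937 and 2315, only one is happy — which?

801: 801 → 65 → 61 → 37 → 58 → 89 → 145 → 42 → 20 → 4 → 16 → 37  — repeats 37 (not happy)
937: 937 → 139 → 91 → 82 → 68 → 100 → 1  — reaches 1 (happy)
2315: 2315 → 39 → 90 → 81 → 65 → 61 → 37 → 58 → 89 → 145 → 42 → 20 → 4 → 16 → 37  — repeats 37 (not happy)

937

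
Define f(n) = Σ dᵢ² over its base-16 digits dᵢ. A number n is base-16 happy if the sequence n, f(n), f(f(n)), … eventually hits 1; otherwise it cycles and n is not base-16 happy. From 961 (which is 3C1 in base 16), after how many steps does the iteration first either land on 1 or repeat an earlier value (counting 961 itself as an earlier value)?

8

961 = (3,12,1)_16 → 154
154 = (9,10)_16 → 181
181 = (11,5)_16 → 146
146 = (9,2)_16 → 85
85 = (5,5)_16 → 50
50 = (3,2)_16 → 13
13 = (13)_16 → 169
169 = (10,9)_16 → 181  — 181 repeats.
That took 8 steps.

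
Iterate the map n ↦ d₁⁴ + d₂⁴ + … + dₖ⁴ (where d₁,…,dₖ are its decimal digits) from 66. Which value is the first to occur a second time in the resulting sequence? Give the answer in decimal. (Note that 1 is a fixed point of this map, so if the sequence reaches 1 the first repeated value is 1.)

6514

66 → 6⁴ + 6⁴ = 1296 + 1296 = 2592
2592 → 2⁴ + 5⁴ + 9⁴ + 2⁴ = 16 + 625 + 6561 + 16 = 7218
7218 → 7⁴ + 2⁴ + 1⁴ + 8⁴ = 2401 + 16 + 1 + 4096 = 6514
6514 → 6⁴ + 5⁴ + 1⁴ + 4⁴ = 1296 + 625 + 1 + 256 = 2178
2178 → 2⁴ + 1⁴ + 7⁴ + 8⁴ = 16 + 1 + 2401 + 4096 = 6514  — 6514 already appeared earlier.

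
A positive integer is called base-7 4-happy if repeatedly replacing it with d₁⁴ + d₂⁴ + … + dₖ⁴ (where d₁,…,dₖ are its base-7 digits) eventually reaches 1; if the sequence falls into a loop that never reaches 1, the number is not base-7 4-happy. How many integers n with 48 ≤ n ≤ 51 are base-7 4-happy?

1

48: 48 → 2592 → 1394 → 338 → 2608 → 514 → 244 → 2848 → 1314 → 1956 → 2258 → 1808 → 1938 → 2258  — not base-7 4-happy
49: 49 → 1  — base-7 4-happy
50: 50 → 2 → 16 → 32 → 512 → 164 → 178 → 418 → 708 → 98 → 16  — not base-7 4-happy
51: 51 → 17 → 97 → 2593 → 1459 → 963 → 1153 → 803 → 673 → 1923 → 1507 → 913 → 609 → 707 → 97  — not base-7 4-happy
base-7 4-happy: 49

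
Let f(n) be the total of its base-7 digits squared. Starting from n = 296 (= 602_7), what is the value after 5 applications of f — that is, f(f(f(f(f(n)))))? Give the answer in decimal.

16

296 = (6,0,2)_7 → 6² + 0² + 2² = 40
40 = (5,5)_7 → 5² + 5² = 50
50 = (1,0,1)_7 → 1² + 0² + 1² = 2
2 = (2)_7 → 2² = 4
4 = (4)_7 → 4² = 16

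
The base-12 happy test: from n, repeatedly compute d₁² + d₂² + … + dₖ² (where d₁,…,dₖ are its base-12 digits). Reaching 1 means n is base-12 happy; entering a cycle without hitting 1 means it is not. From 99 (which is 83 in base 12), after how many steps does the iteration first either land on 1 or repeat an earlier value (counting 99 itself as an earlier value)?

99 = (8,3)_12 → 8² + 3² = 64 + 9 = 73
73 = (6,1)_12 → 6² + 1² = 36 + 1 = 37
37 = (3,1)_12 → 3² + 1² = 9 + 1 = 10
10 = (10)_12 → 10² = 100
100 = (8,4)_12 → 8² + 4² = 64 + 16 = 80
80 = (6,8)_12 → 6² + 8² = 36 + 64 = 100  — 100 repeats.
That took 6 steps.

6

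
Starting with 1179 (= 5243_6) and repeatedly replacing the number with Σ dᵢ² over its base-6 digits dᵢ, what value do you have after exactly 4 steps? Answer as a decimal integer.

1179 = (5,2,4,3)_6 → 5² + 2² + 4² + 3² = 54
54 = (1,3,0)_6 → 1² + 3² + 0² = 10
10 = (1,4)_6 → 1² + 4² = 17
17 = (2,5)_6 → 2² + 5² = 29

29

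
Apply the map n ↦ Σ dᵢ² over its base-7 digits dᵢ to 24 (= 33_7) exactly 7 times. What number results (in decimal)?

16

24 = (3,3)_7 → 18
18 = (2,4)_7 → 20
20 = (2,6)_7 → 40
40 = (5,5)_7 → 50
50 = (1,0,1)_7 → 2
2 = (2)_7 → 4
4 = (4)_7 → 16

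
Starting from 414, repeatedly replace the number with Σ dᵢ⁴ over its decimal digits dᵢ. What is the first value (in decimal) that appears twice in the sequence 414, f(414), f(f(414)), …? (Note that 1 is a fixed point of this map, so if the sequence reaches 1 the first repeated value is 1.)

414 → 4⁴ + 1⁴ + 4⁴ = 513
513 → 5⁴ + 1⁴ + 3⁴ = 707
707 → 7⁴ + 0⁴ + 7⁴ = 4802
4802 → 4⁴ + 8⁴ + 0⁴ + 2⁴ = 4368
4368 → 4⁴ + 3⁴ + 6⁴ + 8⁴ = 5729
5729 → 5⁴ + 7⁴ + 2⁴ + 9⁴ = 9603
9603 → 9⁴ + 6⁴ + 0⁴ + 3⁴ = 7938
7938 → 7⁴ + 9⁴ + 3⁴ + 8⁴ = 13139
13139 → 1⁴ + 3⁴ + 1⁴ + 3⁴ + 9⁴ = 6725
6725 → 6⁴ + 7⁴ + 2⁴ + 5⁴ = 4338
4338 → 4⁴ + 3⁴ + 3⁴ + 8⁴ = 4514
4514 → 4⁴ + 5⁴ + 1⁴ + 4⁴ = 1138
1138 → 1⁴ + 1⁴ + 3⁴ + 8⁴ = 4179
4179 → 4⁴ + 1⁴ + 7⁴ + 9⁴ = 9219
9219 → 9⁴ + 2⁴ + 1⁴ + 9⁴ = 13139  — 13139 already appeared earlier.

13139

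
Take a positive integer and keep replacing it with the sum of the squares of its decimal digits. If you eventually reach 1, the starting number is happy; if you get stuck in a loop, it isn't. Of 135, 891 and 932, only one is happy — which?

932

135: 135 → 35 → 34 → 25 → 29 → 85 → 89 → 145 → 42 → 20 → 4 → 16 → 37 → 58 → 89  — repeats 89 (not happy)
891: 891 → 146 → 53 → 34 → 25 → 29 → 85 → 89 → 145 → 42 → 20 → 4 → 16 → 37 → 58 → 89  — repeats 89 (not happy)
932: 932 → 94 → 97 → 130 → 10 → 1  — reaches 1 (happy)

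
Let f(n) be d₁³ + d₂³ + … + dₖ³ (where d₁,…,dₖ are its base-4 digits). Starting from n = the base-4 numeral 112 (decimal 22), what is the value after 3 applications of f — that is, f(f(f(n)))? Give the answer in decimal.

1

22 = (1,1,2)_4 → 1³ + 1³ + 2³ = 10
10 = (2,2)_4 → 2³ + 2³ = 16
16 = (1,0,0)_4 → 1³ + 0³ + 0³ = 1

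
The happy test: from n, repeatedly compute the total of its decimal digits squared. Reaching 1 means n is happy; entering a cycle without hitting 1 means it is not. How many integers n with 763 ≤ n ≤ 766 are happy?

763: 763 → 94 → 97 → 130 → 10 → 1  — happy
764: 764 → 101 → 2 → 4 → 16 → 37 → 58 → 89 → 145 → 42 → 20 → 4  — not happy
765: 765 → 110 → 2 → 4 → 16 → 37 → 58 → 89 → 145 → 42 → 20 → 4  — not happy
766: 766 → 121 → 6 → 36 → 45 → 41 → 17 → 50 → 25 → 29 → 85 → 89 → 145 → 42 → 20 → 4 → 16 → 37 → 58 → 89  — not happy
happy: 763

1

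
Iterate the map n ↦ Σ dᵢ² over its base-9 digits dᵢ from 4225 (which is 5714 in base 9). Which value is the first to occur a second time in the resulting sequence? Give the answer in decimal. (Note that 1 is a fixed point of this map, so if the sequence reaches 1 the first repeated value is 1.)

4225 = (5,7,1,4)_9 → 5² + 7² + 1² + 4² = 91
91 = (1,1,1)_9 → 1² + 1² + 1² = 3
3 = (3)_9 → 3² = 9
9 = (1,0)_9 → 1² + 0² = 1  — reached the fixed point 1.
1 → 1, so 1 is the first repeated value.

1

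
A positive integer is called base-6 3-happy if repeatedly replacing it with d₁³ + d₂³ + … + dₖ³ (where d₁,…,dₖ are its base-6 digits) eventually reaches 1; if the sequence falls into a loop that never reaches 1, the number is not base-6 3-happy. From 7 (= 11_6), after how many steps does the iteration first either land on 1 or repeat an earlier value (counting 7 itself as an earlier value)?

7 = (1,1)_6 → 1³ + 1³ = 1 + 1 = 2
2 = (2)_6 → 2³ = 8
8 = (1,2)_6 → 1³ + 2³ = 1 + 8 = 9
9 = (1,3)_6 → 1³ + 3³ = 1 + 27 = 28
28 = (4,4)_6 → 4³ + 4³ = 64 + 64 = 128
128 = (3,3,2)_6 → 3³ + 3³ + 2³ = 27 + 27 + 8 = 62
62 = (1,4,2)_6 → 1³ + 4³ + 2³ = 1 + 64 + 8 = 73
73 = (2,0,1)_6 → 2³ + 0³ + 1³ = 8 + 0 + 1 = 9  — 9 repeats.
That took 8 steps.

8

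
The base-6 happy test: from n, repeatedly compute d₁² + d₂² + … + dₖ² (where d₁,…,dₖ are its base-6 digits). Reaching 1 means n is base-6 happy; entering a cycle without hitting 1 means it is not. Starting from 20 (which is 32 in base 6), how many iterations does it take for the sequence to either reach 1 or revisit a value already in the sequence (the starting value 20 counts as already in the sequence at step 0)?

20 = (3,2)_6 → 3² + 2² = 13
13 = (2,1)_6 → 2² + 1² = 5
5 = (5)_6 → 5² = 25
25 = (4,1)_6 → 4² + 1² = 17
17 = (2,5)_6 → 2² + 5² = 29
29 = (4,5)_6 → 4² + 5² = 41
41 = (1,0,5)_6 → 1² + 0² + 5² = 26
26 = (4,2)_6 → 4² + 2² = 20  — 20 repeats.
That took 8 steps.

8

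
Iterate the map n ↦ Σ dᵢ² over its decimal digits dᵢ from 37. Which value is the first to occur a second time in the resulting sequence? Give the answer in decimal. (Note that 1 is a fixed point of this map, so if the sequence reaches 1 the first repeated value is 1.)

37 → 58
58 → 89
89 → 145
145 → 42
42 → 20
20 → 4
4 → 16
16 → 37  — 37 already appeared earlier.

37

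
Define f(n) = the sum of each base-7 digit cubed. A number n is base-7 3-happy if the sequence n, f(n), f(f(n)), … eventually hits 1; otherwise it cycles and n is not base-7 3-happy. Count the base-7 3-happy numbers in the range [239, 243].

239: 239 → 281 → 251 → 341 → 557 → 137 → 197 → 65 → 17 → 35 → 125 → 251  — not base-7 3-happy
240: 240 → 288 → 342 → 648 → 282 → 258 → 342  — not base-7 3-happy
241: 241 → 307 → 433 → 343 → 1  — base-7 3-happy
242: 242 → 344 → 2 → 8 → 2  — not base-7 3-happy
243: 243 → 405 → 219 → 99 → 9 → 9  — not base-7 3-happy
base-7 3-happy: 241

1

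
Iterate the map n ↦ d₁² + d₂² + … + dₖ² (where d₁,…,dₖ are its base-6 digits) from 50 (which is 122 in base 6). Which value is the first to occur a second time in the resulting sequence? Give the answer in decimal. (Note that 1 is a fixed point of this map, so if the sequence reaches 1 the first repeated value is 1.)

50 = (1,2,2)_6 → 1² + 2² + 2² = 1 + 4 + 4 = 9
9 = (1,3)_6 → 1² + 3² = 1 + 9 = 10
10 = (1,4)_6 → 1² + 4² = 1 + 16 = 17
17 = (2,5)_6 → 2² + 5² = 4 + 25 = 29
29 = (4,5)_6 → 4² + 5² = 16 + 25 = 41
41 = (1,0,5)_6 → 1² + 0² + 5² = 1 + 0 + 25 = 26
26 = (4,2)_6 → 4² + 2² = 16 + 4 = 20
20 = (3,2)_6 → 3² + 2² = 9 + 4 = 13
13 = (2,1)_6 → 2² + 1² = 4 + 1 = 5
5 = (5)_6 → 5² = 25
25 = (4,1)_6 → 4² + 1² = 16 + 1 = 17  — 17 already appeared earlier.

17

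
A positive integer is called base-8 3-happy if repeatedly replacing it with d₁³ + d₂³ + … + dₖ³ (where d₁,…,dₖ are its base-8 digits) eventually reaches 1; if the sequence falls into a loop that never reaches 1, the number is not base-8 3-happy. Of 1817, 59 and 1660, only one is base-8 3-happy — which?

1660

1817: 1817 → 119 → 560 → 217 → 55 → 559 → 469 → 476 → 434 → 440 → 559  — repeats 559 (not base-8 3-happy)
59: 59 → 370 → 349 → 277 → 197 → 152 → 35 → 91 → 55 → 559 → 469 → 476 → 434 → 440 → 559  — repeats 559 (not base-8 3-happy)
1660: 1660 → 435 → 459 → 371 → 368 → 341 → 258 → 72 → 2 → 8 → 1  — reaches 1 (base-8 3-happy)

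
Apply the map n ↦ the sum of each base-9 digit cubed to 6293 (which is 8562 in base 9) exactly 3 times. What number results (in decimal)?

73

6293 = (8,5,6,2)_9 → 8³ + 5³ + 6³ + 2³ = 861
861 = (1,1,5,6)_9 → 1³ + 1³ + 5³ + 6³ = 343
343 = (4,2,1)_9 → 4³ + 2³ + 1³ = 73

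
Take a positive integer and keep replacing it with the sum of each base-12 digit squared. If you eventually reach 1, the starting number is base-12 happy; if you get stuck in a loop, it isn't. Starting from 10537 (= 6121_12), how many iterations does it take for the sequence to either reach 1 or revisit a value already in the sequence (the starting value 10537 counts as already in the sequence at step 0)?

10537 = (6,1,2,1)_12 → 42
42 = (3,6)_12 → 45
45 = (3,9)_12 → 90
90 = (7,6)_12 → 85
85 = (7,1)_12 → 50
50 = (4,2)_12 → 20
20 = (1,8)_12 → 65
65 = (5,5)_12 → 50  — 50 repeats.
That took 8 steps.

8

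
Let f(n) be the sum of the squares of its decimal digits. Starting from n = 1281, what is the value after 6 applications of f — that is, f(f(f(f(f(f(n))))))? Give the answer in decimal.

1

1281 → 1² + 2² + 8² + 1² = 1 + 4 + 64 + 1 = 70
70 → 7² + 0² = 49 + 0 = 49
49 → 4² + 9² = 16 + 81 = 97
97 → 9² + 7² = 81 + 49 = 130
130 → 1² + 3² + 0² = 1 + 9 + 0 = 10
10 → 1² + 0² = 1 + 0 = 1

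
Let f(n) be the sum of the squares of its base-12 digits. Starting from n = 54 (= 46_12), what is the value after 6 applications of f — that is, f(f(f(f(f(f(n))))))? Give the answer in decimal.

40

54 = (4,6)_12 → 4² + 6² = 16 + 36 = 52
52 = (4,4)_12 → 4² + 4² = 16 + 16 = 32
32 = (2,8)_12 → 2² + 8² = 4 + 64 = 68
68 = (5,8)_12 → 5² + 8² = 25 + 64 = 89
89 = (7,5)_12 → 7² + 5² = 49 + 25 = 74
74 = (6,2)_12 → 6² + 2² = 36 + 4 = 40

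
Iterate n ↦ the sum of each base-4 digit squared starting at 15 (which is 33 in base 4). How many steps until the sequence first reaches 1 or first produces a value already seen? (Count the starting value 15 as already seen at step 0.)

15 = (3,3)_4 → 3² + 3² = 9 + 9 = 18
18 = (1,0,2)_4 → 1² + 0² + 2² = 1 + 0 + 4 = 5
5 = (1,1)_4 → 1² + 1² = 1 + 1 = 2
2 = (2)_4 → 2² = 4
4 = (1,0)_4 → 1² + 0² = 1 + 0 = 1  — reached 1.
That took 5 steps.

5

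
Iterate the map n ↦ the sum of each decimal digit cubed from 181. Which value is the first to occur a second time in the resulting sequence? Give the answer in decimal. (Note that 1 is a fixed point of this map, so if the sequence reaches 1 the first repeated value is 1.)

181 → 1³ + 8³ + 1³ = 514
514 → 5³ + 1³ + 4³ = 190
190 → 1³ + 9³ + 0³ = 730
730 → 7³ + 3³ + 0³ = 370
370 → 3³ + 7³ + 0³ = 370  — 370 already appeared earlier.

370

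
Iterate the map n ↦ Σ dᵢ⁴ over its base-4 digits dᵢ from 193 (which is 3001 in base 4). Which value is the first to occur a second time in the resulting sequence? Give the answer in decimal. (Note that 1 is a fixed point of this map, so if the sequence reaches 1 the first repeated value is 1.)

1

193 = (3,0,0,1)_4 → 3⁴ + 0⁴ + 0⁴ + 1⁴ = 82
82 = (1,1,0,2)_4 → 1⁴ + 1⁴ + 0⁴ + 2⁴ = 18
18 = (1,0,2)_4 → 1⁴ + 0⁴ + 2⁴ = 17
17 = (1,0,1)_4 → 1⁴ + 0⁴ + 1⁴ = 2
2 = (2)_4 → 2⁴ = 16
16 = (1,0,0)_4 → 1⁴ + 0⁴ + 0⁴ = 1  — reached the fixed point 1.
1 → 1, so 1 is the first repeated value.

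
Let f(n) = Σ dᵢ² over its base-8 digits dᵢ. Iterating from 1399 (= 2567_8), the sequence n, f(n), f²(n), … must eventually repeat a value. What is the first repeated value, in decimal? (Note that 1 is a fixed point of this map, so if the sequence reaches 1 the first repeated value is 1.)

1399 = (2,5,6,7)_8 → 2² + 5² + 6² + 7² = 4 + 25 + 36 + 49 = 114
114 = (1,6,2)_8 → 1² + 6² + 2² = 1 + 36 + 4 = 41
41 = (5,1)_8 → 5² + 1² = 25 + 1 = 26
26 = (3,2)_8 → 3² + 2² = 9 + 4 = 13
13 = (1,5)_8 → 1² + 5² = 1 + 25 = 26  — 26 already appeared earlier.

26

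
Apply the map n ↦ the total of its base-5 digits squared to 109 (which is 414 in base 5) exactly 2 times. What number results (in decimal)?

11

109 = (4,1,4)_5 → 4² + 1² + 4² = 33
33 = (1,1,3)_5 → 1² + 1² + 3² = 11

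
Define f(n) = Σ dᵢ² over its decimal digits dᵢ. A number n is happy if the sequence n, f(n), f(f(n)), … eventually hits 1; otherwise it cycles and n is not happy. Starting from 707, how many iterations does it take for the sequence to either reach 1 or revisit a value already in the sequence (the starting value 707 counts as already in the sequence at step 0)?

10

707 → 7² + 0² + 7² = 98
98 → 9² + 8² = 145
145 → 1² + 4² + 5² = 42
42 → 4² + 2² = 20
20 → 2² + 0² = 4
4 → 4² = 16
16 → 1² + 6² = 37
37 → 3² + 7² = 58
58 → 5² + 8² = 89
89 → 8² + 9² = 145  — 145 repeats.
That took 10 steps.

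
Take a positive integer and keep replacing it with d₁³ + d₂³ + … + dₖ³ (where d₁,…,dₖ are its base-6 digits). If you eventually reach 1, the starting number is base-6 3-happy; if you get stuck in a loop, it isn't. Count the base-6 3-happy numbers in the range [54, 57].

54: 54 → 28 → 128 → 62 → 73 → 9 → 28  (repeats 28)
55: 55 → 29 → 189 → 153 → 92 → 43 → 3 → 27 → 91 → 36 → 1  (reaches 1)
56: 56 → 36 → 1  (reaches 1)
57: 57 → 55 → 29 → 189 → 153 → 92 → 43 → 3 → 27 → 91 → 36 → 1  (reaches 1)
base-6 3-happy: 55, 56, 57

3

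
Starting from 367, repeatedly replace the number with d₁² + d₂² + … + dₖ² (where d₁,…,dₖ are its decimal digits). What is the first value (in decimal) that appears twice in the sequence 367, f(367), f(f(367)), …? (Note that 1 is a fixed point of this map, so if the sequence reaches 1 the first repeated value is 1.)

367 → 3² + 6² + 7² = 94
94 → 9² + 4² = 97
97 → 9² + 7² = 130
130 → 1² + 3² + 0² = 10
10 → 1² + 0² = 1  — reached the fixed point 1.
1 → 1, so 1 is the first repeated value.

1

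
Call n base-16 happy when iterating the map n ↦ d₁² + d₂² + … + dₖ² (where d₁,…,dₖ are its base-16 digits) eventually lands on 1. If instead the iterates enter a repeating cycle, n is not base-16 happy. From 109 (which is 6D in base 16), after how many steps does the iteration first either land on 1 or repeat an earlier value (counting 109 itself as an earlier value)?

10

109 = (6,13)_16 → 6² + 13² = 205
205 = (12,13)_16 → 12² + 13² = 313
313 = (1,3,9)_16 → 1² + 3² + 9² = 91
91 = (5,11)_16 → 5² + 11² = 146
146 = (9,2)_16 → 9² + 2² = 85
85 = (5,5)_16 → 5² + 5² = 50
50 = (3,2)_16 → 3² + 2² = 13
13 = (13)_16 → 13² = 169
169 = (10,9)_16 → 10² + 9² = 181
181 = (11,5)_16 → 11² + 5² = 146  — 146 repeats.
That took 10 steps.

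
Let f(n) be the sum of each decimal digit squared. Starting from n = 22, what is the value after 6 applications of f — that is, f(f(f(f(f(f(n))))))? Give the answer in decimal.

89

22 → 2² + 2² = 8
8 → 8² = 64
64 → 6² + 4² = 52
52 → 5² + 2² = 29
29 → 2² + 9² = 85
85 → 8² + 5² = 89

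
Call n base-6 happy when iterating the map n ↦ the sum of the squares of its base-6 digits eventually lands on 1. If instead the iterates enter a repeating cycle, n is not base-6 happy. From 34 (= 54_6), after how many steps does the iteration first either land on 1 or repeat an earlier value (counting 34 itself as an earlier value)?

9

34 = (5,4)_6 → 5² + 4² = 41
41 = (1,0,5)_6 → 1² + 0² + 5² = 26
26 = (4,2)_6 → 4² + 2² = 20
20 = (3,2)_6 → 3² + 2² = 13
13 = (2,1)_6 → 2² + 1² = 5
5 = (5)_6 → 5² = 25
25 = (4,1)_6 → 4² + 1² = 17
17 = (2,5)_6 → 2² + 5² = 29
29 = (4,5)_6 → 4² + 5² = 41  — 41 repeats.
That took 9 steps.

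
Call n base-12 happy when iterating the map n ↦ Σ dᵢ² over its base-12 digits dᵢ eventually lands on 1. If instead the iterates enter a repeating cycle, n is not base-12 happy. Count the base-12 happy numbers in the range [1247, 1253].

1

1247: 1247 → 234 → 86 → 53 → 41 → 34 → 104 → 128 → 164 → 66 → 61 → 26 → 8 → 64 → 41  — not base-12 happy
1248: 1248 → 128 → 164 → 66 → 61 → 26 → 8 → 64 → 41 → 34 → 104 → 128  — not base-12 happy
1249: 1249 → 129 → 181 → 11 → 121 → 101 → 89 → 74 → 40 → 25 → 5 → 25  — not base-12 happy
1250: 1250 → 132 → 121 → 101 → 89 → 74 → 40 → 25 → 5 → 25  — not base-12 happy
1251: 1251 → 137 → 146 → 5 → 25 → 5  — not base-12 happy
1252: 1252 → 144 → 1  — base-12 happy
1253: 1253 → 153 → 82 → 136 → 137 → 146 → 5 → 25 → 5  — not base-12 happy
base-12 happy: 1252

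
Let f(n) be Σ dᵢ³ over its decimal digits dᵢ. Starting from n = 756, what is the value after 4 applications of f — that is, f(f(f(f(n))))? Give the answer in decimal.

513

756 → 7³ + 5³ + 6³ = 343 + 125 + 216 = 684
684 → 6³ + 8³ + 4³ = 216 + 512 + 64 = 792
792 → 7³ + 9³ + 2³ = 343 + 729 + 8 = 1080
1080 → 1³ + 0³ + 8³ + 0³ = 1 + 0 + 512 + 0 = 513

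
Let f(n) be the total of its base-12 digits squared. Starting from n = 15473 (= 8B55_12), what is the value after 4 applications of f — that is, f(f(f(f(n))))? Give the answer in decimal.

15473 = (8,11,5,5)_12 → 8² + 11² + 5² + 5² = 64 + 121 + 25 + 25 = 235
235 = (1,7,7)_12 → 1² + 7² + 7² = 1 + 49 + 49 = 99
99 = (8,3)_12 → 8² + 3² = 64 + 9 = 73
73 = (6,1)_12 → 6² + 1² = 36 + 1 = 37

37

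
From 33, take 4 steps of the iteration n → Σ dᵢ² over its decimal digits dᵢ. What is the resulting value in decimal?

37

33 → 3² + 3² = 9 + 9 = 18
18 → 1² + 8² = 1 + 64 = 65
65 → 6² + 5² = 36 + 25 = 61
61 → 6² + 1² = 36 + 1 = 37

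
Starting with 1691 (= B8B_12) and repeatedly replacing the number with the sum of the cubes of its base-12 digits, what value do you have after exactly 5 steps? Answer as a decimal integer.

736

1691 = (11,8,11)_12 → 11³ + 8³ + 11³ = 1331 + 512 + 1331 = 3174
3174 = (1,10,0,6)_12 → 1³ + 10³ + 0³ + 6³ = 1 + 1000 + 0 + 216 = 1217
1217 = (8,5,5)_12 → 8³ + 5³ + 5³ = 512 + 125 + 125 = 762
762 = (5,3,6)_12 → 5³ + 3³ + 6³ = 125 + 27 + 216 = 368
368 = (2,6,8)_12 → 2³ + 6³ + 8³ = 8 + 216 + 512 = 736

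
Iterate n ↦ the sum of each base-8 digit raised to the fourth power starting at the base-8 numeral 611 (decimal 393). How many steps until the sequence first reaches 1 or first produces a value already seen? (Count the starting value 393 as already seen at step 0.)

7

393 = (6,1,1)_8 → 1298
1298 = (2,4,2,2)_8 → 304
304 = (4,6,0)_8 → 1552
1552 = (3,0,2,0)_8 → 97
97 = (1,4,1)_8 → 258
258 = (4,0,2)_8 → 272
272 = (4,2,0)_8 → 272  — 272 repeats.
That took 7 steps.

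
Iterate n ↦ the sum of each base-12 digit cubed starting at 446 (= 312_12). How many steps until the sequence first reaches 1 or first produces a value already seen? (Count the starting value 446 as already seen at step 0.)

446 = (3,1,2)_12 → 3³ + 1³ + 2³ = 36
36 = (3,0)_12 → 3³ + 0³ = 27
27 = (2,3)_12 → 2³ + 3³ = 35
35 = (2,11)_12 → 2³ + 11³ = 1339
1339 = (9,3,7)_12 → 9³ + 3³ + 7³ = 1099
1099 = (7,7,7)_12 → 7³ + 7³ + 7³ = 1029
1029 = (7,1,9)_12 → 7³ + 1³ + 9³ = 1073
1073 = (7,5,5)_12 → 7³ + 5³ + 5³ = 593
593 = (4,1,5)_12 → 4³ + 1³ + 5³ = 190
190 = (1,3,10)_12 → 1³ + 3³ + 10³ = 1028
1028 = (7,1,8)_12 → 7³ + 1³ + 8³ = 856
856 = (5,11,4)_12 → 5³ + 11³ + 4³ = 1520
1520 = (10,6,8)_12 → 10³ + 6³ + 8³ = 1728
1728 = (1,0,0,0)_12 → 1³ + 0³ + 0³ + 0³ = 1  — reached 1.
That took 14 steps.

14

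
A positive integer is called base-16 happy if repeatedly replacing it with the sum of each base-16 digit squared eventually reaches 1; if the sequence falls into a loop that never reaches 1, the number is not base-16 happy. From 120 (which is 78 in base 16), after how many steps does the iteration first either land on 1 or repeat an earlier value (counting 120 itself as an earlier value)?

120 = (7,8)_16 → 7² + 8² = 49 + 64 = 113
113 = (7,1)_16 → 7² + 1² = 49 + 1 = 50
50 = (3,2)_16 → 3² + 2² = 9 + 4 = 13
13 = (13)_16 → 13² = 169
169 = (10,9)_16 → 10² + 9² = 100 + 81 = 181
181 = (11,5)_16 → 11² + 5² = 121 + 25 = 146
146 = (9,2)_16 → 9² + 2² = 81 + 4 = 85
85 = (5,5)_16 → 5² + 5² = 25 + 25 = 50  — 50 repeats.
That took 8 steps.

8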